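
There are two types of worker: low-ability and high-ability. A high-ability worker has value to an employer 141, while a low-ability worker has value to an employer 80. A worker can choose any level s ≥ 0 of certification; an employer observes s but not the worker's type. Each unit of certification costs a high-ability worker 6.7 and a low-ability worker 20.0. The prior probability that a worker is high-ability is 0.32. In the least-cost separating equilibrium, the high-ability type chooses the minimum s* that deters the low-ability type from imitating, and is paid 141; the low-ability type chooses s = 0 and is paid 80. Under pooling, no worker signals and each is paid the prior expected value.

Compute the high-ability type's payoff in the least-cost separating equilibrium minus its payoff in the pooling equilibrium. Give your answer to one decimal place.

21.0

Least-cost separating signal: s* solves 80 = 141 − 20.0·s*, so s* = (141 − 80)/20.0 = 3.05.
High-ability type's separating payoff: 141 − 6.7 × s* = 141 − 6.7 × (141 − 80)/20.0 = 141 − 408.7/20.0 = 120.565.
Pooling payoff: 0.32 × 141 + 0.68 × 80 = 99.52.
Difference: 120.565 − 99.52 = 21.045, i.e. 21.0 to one decimal place.
The high-ability type prefers to separate.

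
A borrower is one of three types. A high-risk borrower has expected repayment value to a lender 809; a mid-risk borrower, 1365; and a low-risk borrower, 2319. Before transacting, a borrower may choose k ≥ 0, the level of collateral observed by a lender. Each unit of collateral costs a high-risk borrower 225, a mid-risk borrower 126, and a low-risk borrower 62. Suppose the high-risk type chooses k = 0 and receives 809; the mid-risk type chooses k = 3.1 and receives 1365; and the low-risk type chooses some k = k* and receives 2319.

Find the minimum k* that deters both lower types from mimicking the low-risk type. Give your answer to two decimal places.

Mid-risk type (on-path payoff 1365 − 126×3.1 = 974.4) won't mimic when 974.4 ≥ 2319 − 126·k*, i.e. k* ≥ 10.67.
High-risk type (on-path payoff 809) won't mimic when 809 ≥ 2319 − 225·k*, i.e. k* ≥ 6.71.
Both must hold, so k* = max(6.71, 10.67) = 10.67. The mid-risk type's constraint binds.

10.67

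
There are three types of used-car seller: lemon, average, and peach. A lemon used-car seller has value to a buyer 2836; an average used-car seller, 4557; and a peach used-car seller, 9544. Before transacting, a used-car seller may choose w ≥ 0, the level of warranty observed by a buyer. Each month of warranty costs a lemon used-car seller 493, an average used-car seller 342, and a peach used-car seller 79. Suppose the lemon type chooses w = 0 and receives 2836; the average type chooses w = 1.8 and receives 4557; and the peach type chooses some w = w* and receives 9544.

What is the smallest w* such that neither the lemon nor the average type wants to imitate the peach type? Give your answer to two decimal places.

Average type (on-path payoff 4557 − 342×1.8 = 3941.4) won't mimic when 3941.4 ≥ 9544 − 342·w*, i.e. w* ≥ 16.38.
Lemon type (on-path payoff 2836) won't mimic when 2836 ≥ 9544 − 493·w*, i.e. w* ≥ 13.61.
Both must hold, so w* = max(13.61, 16.38) = 16.38. The average type's constraint binds.

16.38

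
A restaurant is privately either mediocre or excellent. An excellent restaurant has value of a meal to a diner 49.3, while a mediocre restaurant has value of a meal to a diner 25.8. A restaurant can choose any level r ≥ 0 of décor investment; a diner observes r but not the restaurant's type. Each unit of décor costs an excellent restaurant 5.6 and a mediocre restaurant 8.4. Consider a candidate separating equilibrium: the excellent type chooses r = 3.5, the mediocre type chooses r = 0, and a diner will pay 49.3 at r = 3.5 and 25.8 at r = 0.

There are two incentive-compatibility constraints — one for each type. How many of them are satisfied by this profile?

Mediocre type: stay at 0 → 25.8; mimic → 49.3 − 8.4 × 3.5 = 19.9. IC holds (25.8 ≥ 19.9).
Excellent type: signal → 49.3 − 5.6 × 3.5 = 29.7; deviate to 0 → 25.8. IC holds (29.7 ≥ 25.8).
2 of 2 constraints hold, so this is a separating equilibrium.

2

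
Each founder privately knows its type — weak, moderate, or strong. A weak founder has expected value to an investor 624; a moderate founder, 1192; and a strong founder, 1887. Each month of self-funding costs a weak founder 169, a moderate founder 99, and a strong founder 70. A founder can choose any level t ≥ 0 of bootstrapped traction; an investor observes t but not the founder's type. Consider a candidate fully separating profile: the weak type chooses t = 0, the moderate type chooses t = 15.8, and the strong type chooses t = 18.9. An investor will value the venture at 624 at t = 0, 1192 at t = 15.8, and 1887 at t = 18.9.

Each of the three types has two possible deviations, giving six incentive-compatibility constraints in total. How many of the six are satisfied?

Strong (own payoff 1887 − 70×18.9 = 564): to t=0 gives 624 → profitable ✗; to t=15.8 gives 1192 − 70×15.8 = 86 → no gain ✓.
Weak (own payoff 624): to t=15.8 gives 1192 − 169×15.8 = -1478.2 → no gain ✓; to t=18.9 gives 1887 − 169×18.9 = -1307.1 → no gain ✓.
Moderate (own payoff 1192 − 99×15.8 = -372.2): to t=0 gives 624 → profitable ✗; to t=18.9 gives 1887 − 99×18.9 = 15.9 → profitable ✗.
3 of the 6 constraints hold; not an equilibrium.

3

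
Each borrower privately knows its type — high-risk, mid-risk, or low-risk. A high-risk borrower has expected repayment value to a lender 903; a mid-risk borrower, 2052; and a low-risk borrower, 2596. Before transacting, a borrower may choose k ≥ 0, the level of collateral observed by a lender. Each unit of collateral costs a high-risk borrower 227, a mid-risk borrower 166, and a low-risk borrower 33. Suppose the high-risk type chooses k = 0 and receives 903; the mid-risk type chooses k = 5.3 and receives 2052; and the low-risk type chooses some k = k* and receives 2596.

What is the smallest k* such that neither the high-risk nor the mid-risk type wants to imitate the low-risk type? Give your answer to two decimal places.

Mid-risk type (on-path payoff 2052 − 166×5.3 = 1172.2) won't mimic when 1172.2 ≥ 2596 − 166·k*, i.e. k* ≥ 8.58.
High-risk type (on-path payoff 903) won't mimic when 903 ≥ 2596 − 227·k*, i.e. k* ≥ 7.46.
Both must hold, so k* = max(7.46, 8.58) = 8.58. The mid-risk type's constraint binds.

8.58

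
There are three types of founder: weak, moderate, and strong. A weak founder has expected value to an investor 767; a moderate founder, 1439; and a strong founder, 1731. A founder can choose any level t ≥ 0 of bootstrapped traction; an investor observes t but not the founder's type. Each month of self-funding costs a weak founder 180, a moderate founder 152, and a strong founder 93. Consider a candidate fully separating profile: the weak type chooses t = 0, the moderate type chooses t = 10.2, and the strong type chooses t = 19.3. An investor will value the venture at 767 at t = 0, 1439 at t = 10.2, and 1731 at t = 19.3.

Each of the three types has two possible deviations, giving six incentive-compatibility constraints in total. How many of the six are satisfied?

3

Weak (own payoff 767): to t=10.2 gives 1439 − 180×10.2 = -397 → no gain ✓; to t=19.3 gives 1731 − 180×19.3 = -1743 → no gain ✓.
Moderate (own payoff 1439 − 152×10.2 = -111.4): to t=0 gives 767 → profitable ✗; to t=19.3 gives 1731 − 152×19.3 = -1202.6 → no gain ✓.
Strong (own payoff 1731 − 93×19.3 = -63.9): to t=0 gives 767 → profitable ✗; to t=10.2 gives 1439 − 93×10.2 = 490.4 → profitable ✗.
3 of the 6 constraints hold; not an equilibrium.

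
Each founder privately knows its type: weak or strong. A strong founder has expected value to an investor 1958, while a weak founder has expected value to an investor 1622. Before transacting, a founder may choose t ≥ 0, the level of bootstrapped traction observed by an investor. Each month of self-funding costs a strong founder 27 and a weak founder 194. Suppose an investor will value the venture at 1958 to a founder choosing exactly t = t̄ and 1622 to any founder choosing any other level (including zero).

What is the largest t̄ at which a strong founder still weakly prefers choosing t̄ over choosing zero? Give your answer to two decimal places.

Choosing t̄ yields the strong type 1958 − 27·t̄; choosing zero yields 1622.
The strong type is indifferent at 1958 − 27·t̄ = 1622, i.e. t̄ = (1958 − 1622) / 27 ≈ 12.44.
For any t̄ above 12.44 the strong type would rather pool at zero, so separation collapses.

12.44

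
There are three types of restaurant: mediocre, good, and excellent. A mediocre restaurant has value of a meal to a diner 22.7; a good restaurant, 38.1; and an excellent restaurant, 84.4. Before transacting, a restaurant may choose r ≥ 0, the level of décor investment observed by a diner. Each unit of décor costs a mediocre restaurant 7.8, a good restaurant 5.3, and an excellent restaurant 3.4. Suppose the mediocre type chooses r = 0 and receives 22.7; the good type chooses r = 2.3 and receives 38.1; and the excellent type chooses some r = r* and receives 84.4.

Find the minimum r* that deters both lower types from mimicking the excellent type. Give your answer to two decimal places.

Mediocre type (on-path payoff 22.7) won't mimic when 22.7 ≥ 84.4 − 7.8·r*, i.e. r* ≥ 7.91.
Good type (on-path payoff 38.1 − 5.3×2.3 = 25.91) won't mimic when 25.91 ≥ 84.4 − 5.3·r*, i.e. r* ≥ 11.04.
Both must hold, so r* = max(7.91, 11.04) = 11.04. The good type's constraint binds.

11.04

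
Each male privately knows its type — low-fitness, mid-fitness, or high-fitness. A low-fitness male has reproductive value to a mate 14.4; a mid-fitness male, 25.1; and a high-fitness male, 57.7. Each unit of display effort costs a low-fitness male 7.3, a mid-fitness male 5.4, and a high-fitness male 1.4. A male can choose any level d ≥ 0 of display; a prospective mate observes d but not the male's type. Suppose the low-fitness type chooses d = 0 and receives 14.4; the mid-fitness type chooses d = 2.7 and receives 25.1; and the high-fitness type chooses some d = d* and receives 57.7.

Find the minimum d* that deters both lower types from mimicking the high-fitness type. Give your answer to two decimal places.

8.74

Low-fitness type (on-path payoff 14.4) won't mimic when 14.4 ≥ 57.7 − 7.3·d*, i.e. d* ≥ 5.93.
Mid-fitness type (on-path payoff 25.1 − 5.4×2.7 = 10.52) won't mimic when 10.52 ≥ 57.7 − 5.4·d*, i.e. d* ≥ 8.74.
Both must hold, so d* = max(5.93, 8.74) = 8.74. The mid-fitness type's constraint binds.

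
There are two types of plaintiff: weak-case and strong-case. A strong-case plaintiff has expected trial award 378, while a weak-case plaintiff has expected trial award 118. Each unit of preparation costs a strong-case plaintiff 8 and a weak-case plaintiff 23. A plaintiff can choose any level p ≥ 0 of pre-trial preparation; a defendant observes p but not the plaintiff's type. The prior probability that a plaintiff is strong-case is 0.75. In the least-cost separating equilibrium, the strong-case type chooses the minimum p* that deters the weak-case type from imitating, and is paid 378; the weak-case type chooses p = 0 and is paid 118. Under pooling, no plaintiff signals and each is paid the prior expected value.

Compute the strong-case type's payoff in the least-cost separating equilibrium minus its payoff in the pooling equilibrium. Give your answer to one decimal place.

-25.4

Least-cost separating signal: p* solves 118 = 378 − 23·p*, so p* = (378 − 118)/23 ≈ 11.3043.
Strong-case type's separating payoff: 378 − 8 × p* = 378 − 8 × (378 − 118)/23 = 378 − 2080/23 ≈ 287.565.
Pooling payoff: 0.75 × 378 + 0.25 × 118 = 313.
Difference: 287.565 − 313 = -25.435, i.e. -25.4 to one decimal place.
The strong-case type would prefer the pooling outcome.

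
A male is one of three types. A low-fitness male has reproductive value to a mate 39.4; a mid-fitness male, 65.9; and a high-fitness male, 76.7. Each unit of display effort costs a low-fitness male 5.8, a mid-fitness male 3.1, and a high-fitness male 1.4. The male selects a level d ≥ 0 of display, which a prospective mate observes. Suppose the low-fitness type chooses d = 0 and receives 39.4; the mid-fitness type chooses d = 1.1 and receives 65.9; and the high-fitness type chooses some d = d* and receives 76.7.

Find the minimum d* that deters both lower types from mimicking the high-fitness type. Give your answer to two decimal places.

6.43

Low-fitness type (on-path payoff 39.4) won't mimic when 39.4 ≥ 76.7 − 5.8·d*, i.e. d* ≥ 6.43.
Mid-fitness type (on-path payoff 65.9 − 3.1×1.1 = 62.49) won't mimic when 62.49 ≥ 76.7 − 3.1·d*, i.e. d* ≥ 4.58.
Both must hold, so d* = max(6.43, 4.58) = 6.43. The low-fitness type's constraint binds.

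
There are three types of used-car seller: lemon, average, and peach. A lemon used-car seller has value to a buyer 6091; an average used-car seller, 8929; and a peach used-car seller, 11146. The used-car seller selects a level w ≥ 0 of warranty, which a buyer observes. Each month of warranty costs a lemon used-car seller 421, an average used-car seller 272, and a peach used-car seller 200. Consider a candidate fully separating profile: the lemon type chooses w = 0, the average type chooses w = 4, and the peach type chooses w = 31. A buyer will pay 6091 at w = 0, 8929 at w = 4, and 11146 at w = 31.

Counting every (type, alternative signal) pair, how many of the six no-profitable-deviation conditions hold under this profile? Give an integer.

Peach (own payoff 11146 − 200×31 = 4946): to w=0 gives 6091 → profitable ✗; to w=4 gives 8929 − 200×4 = 8129 → profitable ✗.
Lemon (own payoff 6091): to w=4 gives 8929 − 421×4 = 7245 → profitable ✗; to w=31 gives 11146 − 421×31 = -1905 → no gain ✓.
Average (own payoff 8929 − 272×4 = 7841): to w=0 gives 6091 → no gain ✓; to w=31 gives 11146 − 272×31 = 2714 → no gain ✓.
3 of the 6 constraints hold; not an equilibrium.

3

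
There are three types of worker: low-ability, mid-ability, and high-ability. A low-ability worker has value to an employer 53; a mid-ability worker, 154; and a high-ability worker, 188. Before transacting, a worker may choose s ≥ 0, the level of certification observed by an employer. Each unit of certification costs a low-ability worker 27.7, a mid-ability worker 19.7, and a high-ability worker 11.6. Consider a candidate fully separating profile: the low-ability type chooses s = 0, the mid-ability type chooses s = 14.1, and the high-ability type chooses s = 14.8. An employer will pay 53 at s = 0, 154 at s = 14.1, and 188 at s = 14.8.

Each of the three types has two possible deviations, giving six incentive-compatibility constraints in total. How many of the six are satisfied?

3

Mid-ability (own payoff 154 − 19.7×14.1 = -123.77): to s=0 gives 53 → profitable ✗; to s=14.8 gives 188 − 19.7×14.8 = -103.56 → profitable ✗.
Low-ability (own payoff 53): to s=14.1 gives 154 − 27.7×14.1 = -236.57 → no gain ✓; to s=14.8 gives 188 − 27.7×14.8 = -221.96 → no gain ✓.
High-ability (own payoff 188 − 11.6×14.8 = 16.32): to s=0 gives 53 → profitable ✗; to s=14.1 gives 154 − 11.6×14.1 = -9.56 → no gain ✓.
3 of the 6 constraints hold; not an equilibrium.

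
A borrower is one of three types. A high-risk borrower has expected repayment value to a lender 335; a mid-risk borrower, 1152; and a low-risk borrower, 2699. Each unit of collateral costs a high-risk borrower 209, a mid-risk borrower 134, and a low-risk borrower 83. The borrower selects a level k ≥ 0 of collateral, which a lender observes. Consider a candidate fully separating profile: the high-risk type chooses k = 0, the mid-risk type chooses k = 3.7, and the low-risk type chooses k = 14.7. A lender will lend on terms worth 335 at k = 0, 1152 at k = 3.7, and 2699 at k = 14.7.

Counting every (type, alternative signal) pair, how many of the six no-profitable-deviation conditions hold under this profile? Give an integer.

Low-risk (own payoff 2699 − 83×14.7 = 1478.9): to k=0 gives 335 → no gain ✓; to k=3.7 gives 1152 − 83×3.7 = 844.9 → no gain ✓.
Mid-risk (own payoff 1152 − 134×3.7 = 656.2): to k=0 gives 335 → no gain ✓; to k=14.7 gives 2699 − 134×14.7 = 729.2 → profitable ✗.
High-risk (own payoff 335): to k=3.7 gives 1152 − 209×3.7 = 378.7 → profitable ✗; to k=14.7 gives 2699 − 209×14.7 = -373.3 → no gain ✓.
4 of the 6 constraints hold; not an equilibrium.

4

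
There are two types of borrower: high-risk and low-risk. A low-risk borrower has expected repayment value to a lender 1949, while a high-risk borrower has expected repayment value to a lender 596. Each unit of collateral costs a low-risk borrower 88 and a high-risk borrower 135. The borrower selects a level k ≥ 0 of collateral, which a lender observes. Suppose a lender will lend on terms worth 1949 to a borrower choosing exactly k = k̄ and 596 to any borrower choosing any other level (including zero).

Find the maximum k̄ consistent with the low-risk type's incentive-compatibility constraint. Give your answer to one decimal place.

Choosing k̄ yields the low-risk type 1949 − 88·k̄; choosing zero yields 596.
The low-risk type is indifferent at 1949 − 88·k̄ = 596, i.e. k̄ = (1949 − 596) / 88 ≈ 15.4.
For any k̄ above 15.4 the low-risk type would rather pool at zero, so separation collapses.

15.4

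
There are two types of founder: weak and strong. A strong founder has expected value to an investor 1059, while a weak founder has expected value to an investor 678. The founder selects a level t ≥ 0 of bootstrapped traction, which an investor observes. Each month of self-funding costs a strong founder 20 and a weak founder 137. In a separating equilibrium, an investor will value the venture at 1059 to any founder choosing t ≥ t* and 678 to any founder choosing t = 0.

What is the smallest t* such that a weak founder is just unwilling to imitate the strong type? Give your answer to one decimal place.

2.8

A weak founder choosing t = 0 receives 678.
Imitating at t* instead would pay 1059 at cost 137·t*, netting 1059 − 137·t*.
Indifference: 678 = 1059 − 137·t*, so t* = (1059 − 678) / 137 ≈ 2.8.
This is the weak type's binding incentive-compatibility constraint; any t ≥ 2.8 sustains separation on that side.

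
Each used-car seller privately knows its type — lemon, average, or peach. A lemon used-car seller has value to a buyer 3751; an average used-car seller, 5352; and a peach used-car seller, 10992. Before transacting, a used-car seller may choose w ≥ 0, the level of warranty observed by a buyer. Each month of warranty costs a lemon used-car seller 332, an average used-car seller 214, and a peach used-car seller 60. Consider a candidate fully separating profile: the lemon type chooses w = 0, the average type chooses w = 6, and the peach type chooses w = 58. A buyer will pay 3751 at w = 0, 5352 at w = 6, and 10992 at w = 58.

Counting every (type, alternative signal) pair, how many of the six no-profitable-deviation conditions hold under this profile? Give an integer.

6

Peach (own payoff 10992 − 60×58 = 7512): to w=0 gives 3751 → no gain ✓; to w=6 gives 5352 − 60×6 = 4992 → no gain ✓.
Average (own payoff 5352 − 214×6 = 4068): to w=0 gives 3751 → no gain ✓; to w=58 gives 10992 − 214×58 = -1420 → no gain ✓.
Lemon (own payoff 3751): to w=6 gives 5352 − 332×6 = 3360 → no gain ✓; to w=58 gives 10992 − 332×58 = -8264 → no gain ✓.
6 of the 6 constraints hold; this profile is a separating equilibrium.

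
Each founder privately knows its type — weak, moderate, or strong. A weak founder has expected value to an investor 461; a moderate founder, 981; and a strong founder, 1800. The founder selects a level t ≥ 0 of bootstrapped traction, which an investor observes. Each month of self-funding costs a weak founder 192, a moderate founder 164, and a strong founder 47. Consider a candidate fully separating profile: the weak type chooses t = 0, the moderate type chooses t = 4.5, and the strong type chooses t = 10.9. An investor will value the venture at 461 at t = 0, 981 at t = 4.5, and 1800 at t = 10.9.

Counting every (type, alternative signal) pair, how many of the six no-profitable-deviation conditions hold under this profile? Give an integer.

5

Strong (own payoff 1800 − 47×10.9 = 1287.7): to t=0 gives 461 → no gain ✓; to t=4.5 gives 981 − 47×4.5 = 769.5 → no gain ✓.
Weak (own payoff 461): to t=4.5 gives 981 − 192×4.5 = 117 → no gain ✓; to t=10.9 gives 1800 − 192×10.9 = -292.8 → no gain ✓.
Moderate (own payoff 981 − 164×4.5 = 243): to t=0 gives 461 → profitable ✗; to t=10.9 gives 1800 − 164×10.9 = 12.4 → no gain ✓.
5 of the 6 constraints hold; not an equilibrium.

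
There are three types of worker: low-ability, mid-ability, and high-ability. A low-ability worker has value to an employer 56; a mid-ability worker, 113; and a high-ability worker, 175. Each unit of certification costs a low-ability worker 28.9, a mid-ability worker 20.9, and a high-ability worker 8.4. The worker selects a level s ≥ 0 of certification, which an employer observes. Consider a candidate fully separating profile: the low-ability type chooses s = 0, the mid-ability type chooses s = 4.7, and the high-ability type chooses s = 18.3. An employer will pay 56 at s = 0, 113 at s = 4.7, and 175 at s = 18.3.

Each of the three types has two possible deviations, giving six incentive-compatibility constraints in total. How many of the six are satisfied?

Mid-ability (own payoff 113 − 20.9×4.7 = 14.77): to s=0 gives 56 → profitable ✗; to s=18.3 gives 175 − 20.9×18.3 = -207.47 → no gain ✓.
High-ability (own payoff 175 − 8.4×18.3 = 21.28): to s=0 gives 56 → profitable ✗; to s=4.7 gives 113 − 8.4×4.7 = 73.52 → profitable ✗.
Low-ability (own payoff 56): to s=4.7 gives 113 − 28.9×4.7 = -22.83 → no gain ✓; to s=18.3 gives 175 − 28.9×18.3 = -353.87 → no gain ✓.
3 of the 6 constraints hold; not an equilibrium.

3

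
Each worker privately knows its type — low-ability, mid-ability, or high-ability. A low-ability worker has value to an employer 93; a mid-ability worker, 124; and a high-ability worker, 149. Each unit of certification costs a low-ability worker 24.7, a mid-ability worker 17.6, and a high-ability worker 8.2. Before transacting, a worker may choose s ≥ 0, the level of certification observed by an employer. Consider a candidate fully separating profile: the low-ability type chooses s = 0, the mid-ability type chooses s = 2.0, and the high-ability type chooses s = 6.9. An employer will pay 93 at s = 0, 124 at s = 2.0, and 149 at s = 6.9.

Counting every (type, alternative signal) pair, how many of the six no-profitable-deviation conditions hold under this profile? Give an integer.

3

Mid-ability (own payoff 124 − 17.6×2.0 = 88.8): to s=0 gives 93 → profitable ✗; to s=6.9 gives 149 − 17.6×6.9 = 27.56 → no gain ✓.
High-ability (own payoff 149 − 8.2×6.9 = 92.42): to s=0 gives 93 → profitable ✗; to s=2.0 gives 124 − 8.2×2.0 = 107.6 → profitable ✗.
Low-ability (own payoff 93): to s=2.0 gives 124 − 24.7×2.0 = 74.6 → no gain ✓; to s=6.9 gives 149 − 24.7×6.9 = -21.43 → no gain ✓.
3 of the 6 constraints hold; not an equilibrium.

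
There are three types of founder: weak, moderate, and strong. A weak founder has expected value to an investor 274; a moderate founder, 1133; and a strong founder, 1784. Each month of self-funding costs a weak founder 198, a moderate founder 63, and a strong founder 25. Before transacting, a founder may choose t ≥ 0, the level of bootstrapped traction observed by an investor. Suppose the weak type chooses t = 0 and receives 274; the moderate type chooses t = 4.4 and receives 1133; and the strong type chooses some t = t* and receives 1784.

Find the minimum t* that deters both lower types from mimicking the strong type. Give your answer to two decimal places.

14.73

Weak type (on-path payoff 274) won't mimic when 274 ≥ 1784 − 198·t*, i.e. t* ≥ 7.63.
Moderate type (on-path payoff 1133 − 63×4.4 = 855.8) won't mimic when 855.8 ≥ 1784 − 63·t*, i.e. t* ≥ 14.73.
Both must hold, so t* = max(7.63, 14.73) = 14.73. The moderate type's constraint binds.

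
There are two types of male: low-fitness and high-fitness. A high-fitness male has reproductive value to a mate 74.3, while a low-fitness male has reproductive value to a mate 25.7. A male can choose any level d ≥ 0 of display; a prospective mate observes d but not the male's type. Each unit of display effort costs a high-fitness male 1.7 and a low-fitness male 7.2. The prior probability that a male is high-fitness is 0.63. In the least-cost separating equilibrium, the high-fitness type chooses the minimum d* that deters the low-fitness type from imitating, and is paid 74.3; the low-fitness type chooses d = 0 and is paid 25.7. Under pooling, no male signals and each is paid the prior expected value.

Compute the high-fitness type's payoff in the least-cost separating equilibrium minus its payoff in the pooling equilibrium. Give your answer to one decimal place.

Least-cost separating signal: d* solves 25.7 = 74.3 − 7.2·d*, so d* = (74.3 − 25.7)/7.2 = 6.75.
High-fitness type's separating payoff: 74.3 − 1.7 × d* = 74.3 − 1.7 × (74.3 − 25.7)/7.2 = 74.3 − 82.62/7.2 = 62.825.
Pooling payoff: 0.63 × 74.3 + 0.37 × 25.7 = 56.318.
Difference: 62.825 − 56.318 = 6.507, i.e. 6.5 to one decimal place.
The high-fitness type prefers to separate.

6.5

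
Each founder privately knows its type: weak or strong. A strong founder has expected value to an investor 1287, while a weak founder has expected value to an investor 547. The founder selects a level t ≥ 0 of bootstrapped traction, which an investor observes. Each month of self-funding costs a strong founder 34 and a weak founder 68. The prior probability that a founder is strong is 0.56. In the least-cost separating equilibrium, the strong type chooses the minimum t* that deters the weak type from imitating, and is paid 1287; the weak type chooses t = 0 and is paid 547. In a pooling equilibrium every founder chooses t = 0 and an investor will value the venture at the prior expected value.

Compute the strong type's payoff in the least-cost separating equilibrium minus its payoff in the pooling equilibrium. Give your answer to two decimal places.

Least-cost separating signal: t* solves 547 = 1287 − 68·t*, so t* = (1287 − 547)/68 ≈ 10.8824.
Strong type's separating payoff: 1287 − 34 × t* = 1287 − 34 × (1287 − 547)/68 = 1287 − 25160/68 = 917.
Pooling payoff: 0.56 × 1287 + 0.44 × 547 = 961.4.
Difference: 917 − 961.4 = -44.40.
The strong type would prefer the pooling outcome.

-44.40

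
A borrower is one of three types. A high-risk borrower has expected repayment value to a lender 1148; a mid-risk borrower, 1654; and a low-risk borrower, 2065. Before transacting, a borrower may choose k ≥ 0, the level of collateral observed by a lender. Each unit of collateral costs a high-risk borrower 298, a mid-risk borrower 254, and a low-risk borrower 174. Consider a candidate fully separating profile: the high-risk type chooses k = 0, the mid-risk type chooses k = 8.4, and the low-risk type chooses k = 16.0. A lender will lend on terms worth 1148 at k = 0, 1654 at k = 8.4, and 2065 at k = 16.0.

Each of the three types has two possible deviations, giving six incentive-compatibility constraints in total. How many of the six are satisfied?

Mid-risk (own payoff 1654 − 254×8.4 = -479.6): to k=0 gives 1148 → profitable ✗; to k=16.0 gives 2065 − 254×16.0 = -1999 → no gain ✓.
Low-risk (own payoff 2065 − 174×16.0 = -719): to k=0 gives 1148 → profitable ✗; to k=8.4 gives 1654 − 174×8.4 = 192.4 → profitable ✗.
High-risk (own payoff 1148): to k=8.4 gives 1654 − 298×8.4 = -849.2 → no gain ✓; to k=16.0 gives 2065 − 298×16.0 = -2703 → no gain ✓.
3 of the 6 constraints hold; not an equilibrium.

3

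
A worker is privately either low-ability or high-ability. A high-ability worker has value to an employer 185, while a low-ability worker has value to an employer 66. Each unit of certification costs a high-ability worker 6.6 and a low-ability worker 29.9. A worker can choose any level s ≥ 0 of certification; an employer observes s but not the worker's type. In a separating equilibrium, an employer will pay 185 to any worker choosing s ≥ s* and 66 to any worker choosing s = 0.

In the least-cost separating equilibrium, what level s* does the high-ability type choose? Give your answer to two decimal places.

A low-ability worker choosing s = 0 receives 66.
Imitating at s* instead would pay 185 at cost 29.9·s*, netting 185 − 29.9·s*.
Indifference: 66 = 185 − 29.9·s*, so s* = (185 − 66) / 29.9 ≈ 3.98.
At s* the low-ability type's incentive constraint just binds; the high-ability type strictly prefers s* since its per-unit cost is lower.

3.98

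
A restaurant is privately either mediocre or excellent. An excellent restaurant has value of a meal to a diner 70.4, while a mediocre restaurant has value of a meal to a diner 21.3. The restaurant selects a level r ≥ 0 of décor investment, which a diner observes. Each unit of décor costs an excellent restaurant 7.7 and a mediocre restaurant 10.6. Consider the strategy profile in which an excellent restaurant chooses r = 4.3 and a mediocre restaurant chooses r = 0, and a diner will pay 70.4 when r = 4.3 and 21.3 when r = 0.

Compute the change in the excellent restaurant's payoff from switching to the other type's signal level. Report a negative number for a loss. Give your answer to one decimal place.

-16.0

Playing r = 4.3 the excellent restaurant receives 70.4 − 7.7 × 4.3 = 37.29.
Deviating to r = 0 yields 21.3 instead.
Gain from deviating: 21.3 − 37.29 = -15.99, i.e. -16.0 to one decimal place.
The gain is negative, so the excellent type's incentive-compatibility constraint is satisfied.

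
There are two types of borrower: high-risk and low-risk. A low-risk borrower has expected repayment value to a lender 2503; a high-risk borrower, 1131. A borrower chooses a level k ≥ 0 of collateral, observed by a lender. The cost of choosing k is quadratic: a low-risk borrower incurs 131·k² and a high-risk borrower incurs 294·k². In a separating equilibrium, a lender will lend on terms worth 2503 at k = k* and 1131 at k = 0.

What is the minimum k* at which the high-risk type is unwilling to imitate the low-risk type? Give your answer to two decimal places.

2.16

The high-risk type at k = 0 receives 1131; imitating at k* yields 2503 − 294·k*².
Indifference: 1131 = 2503 − 294·k*², so k*² = (2503 − 1131) / 294 ≈ 4.6667.
k* = √4.6667 ≈ 2.16.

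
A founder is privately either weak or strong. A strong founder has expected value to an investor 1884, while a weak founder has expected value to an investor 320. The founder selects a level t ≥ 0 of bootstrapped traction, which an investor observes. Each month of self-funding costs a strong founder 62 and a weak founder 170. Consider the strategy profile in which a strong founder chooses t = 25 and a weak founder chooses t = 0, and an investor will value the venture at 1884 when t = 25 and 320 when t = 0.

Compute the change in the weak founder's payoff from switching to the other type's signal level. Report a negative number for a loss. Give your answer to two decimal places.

-2686.00

Playing t = 0 the weak founder receives 320.
Deviating to t = 25 brings payment 1884 at cost 170 × 25 = 4250, netting -2366.
Gain from deviating: -2366 − 320 = -2686.00.
The gain is negative, so the weak type's incentive-compatibility constraint is satisfied.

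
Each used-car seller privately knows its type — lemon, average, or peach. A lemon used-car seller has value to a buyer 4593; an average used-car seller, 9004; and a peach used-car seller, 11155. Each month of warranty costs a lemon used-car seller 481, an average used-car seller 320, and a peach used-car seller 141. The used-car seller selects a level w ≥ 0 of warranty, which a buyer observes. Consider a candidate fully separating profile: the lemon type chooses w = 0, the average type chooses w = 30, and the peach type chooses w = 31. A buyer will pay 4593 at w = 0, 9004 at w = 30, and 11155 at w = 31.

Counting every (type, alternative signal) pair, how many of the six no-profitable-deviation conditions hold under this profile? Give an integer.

4

Lemon (own payoff 4593): to w=30 gives 9004 − 481×30 = -5426 → no gain ✓; to w=31 gives 11155 − 481×31 = -3756 → no gain ✓.
Average (own payoff 9004 − 320×30 = -596): to w=0 gives 4593 → profitable ✗; to w=31 gives 11155 − 320×31 = 1235 → profitable ✗.
Peach (own payoff 11155 − 141×31 = 6784): to w=0 gives 4593 → no gain ✓; to w=30 gives 9004 − 141×30 = 4774 → no gain ✓.
4 of the 6 constraints hold; not an equilibrium.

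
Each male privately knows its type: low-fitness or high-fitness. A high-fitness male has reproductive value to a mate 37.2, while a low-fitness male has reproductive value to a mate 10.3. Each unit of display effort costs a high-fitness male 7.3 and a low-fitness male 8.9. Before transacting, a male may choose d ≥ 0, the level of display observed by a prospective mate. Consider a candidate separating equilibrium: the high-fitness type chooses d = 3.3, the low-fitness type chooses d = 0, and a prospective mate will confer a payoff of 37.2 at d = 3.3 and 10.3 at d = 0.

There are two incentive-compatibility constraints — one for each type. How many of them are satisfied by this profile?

2

High-fitness type: signal → 37.2 − 7.3 × 3.3 = 13.11; deviate to 0 → 10.3. IC holds (13.11 ≥ 10.3).
Low-fitness type: stay at 0 → 10.3; mimic → 37.2 − 8.9 × 3.3 = 7.83. IC holds (10.3 ≥ 7.83).
2 of 2 constraints hold, so this is a separating equilibrium.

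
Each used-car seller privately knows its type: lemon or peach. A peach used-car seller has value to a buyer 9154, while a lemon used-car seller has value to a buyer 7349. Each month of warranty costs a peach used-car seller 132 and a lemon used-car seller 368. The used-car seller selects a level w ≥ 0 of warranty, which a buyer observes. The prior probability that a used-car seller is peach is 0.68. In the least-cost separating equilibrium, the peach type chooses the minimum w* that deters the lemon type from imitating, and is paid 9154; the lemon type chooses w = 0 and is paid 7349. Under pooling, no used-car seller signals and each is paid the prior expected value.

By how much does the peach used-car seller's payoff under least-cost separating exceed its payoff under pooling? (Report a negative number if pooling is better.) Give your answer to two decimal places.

-69.85

Least-cost separating signal: w* solves 7349 = 9154 − 368·w*, so w* = (9154 − 7349)/368 ≈ 4.9049.
Peach type's separating payoff: 9154 − 132 × w* = 9154 − 132 × (9154 − 7349)/368 = 9154 − 238260/368 ≈ 8506.5543.
Pooling payoff: 0.68 × 9154 + 0.32 × 7349 = 8576.4.
Difference: 8506.5543 − 8576.4 = -69.8457, i.e. -69.85 to two decimal places.
The peach type would prefer the pooling outcome.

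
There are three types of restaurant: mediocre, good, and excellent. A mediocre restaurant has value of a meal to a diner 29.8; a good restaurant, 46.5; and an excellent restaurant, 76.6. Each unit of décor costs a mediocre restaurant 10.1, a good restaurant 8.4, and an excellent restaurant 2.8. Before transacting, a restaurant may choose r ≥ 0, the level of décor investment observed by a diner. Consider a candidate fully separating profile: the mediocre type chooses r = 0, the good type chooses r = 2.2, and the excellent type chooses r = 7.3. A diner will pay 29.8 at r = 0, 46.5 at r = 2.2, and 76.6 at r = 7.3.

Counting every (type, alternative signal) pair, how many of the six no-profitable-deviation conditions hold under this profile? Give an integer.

Mediocre (own payoff 29.8): to r=2.2 gives 46.5 − 10.1×2.2 = 24.28 → no gain ✓; to r=7.3 gives 76.6 − 10.1×7.3 = 2.87 → no gain ✓.
Excellent (own payoff 76.6 − 2.8×7.3 = 56.16): to r=0 gives 29.8 → no gain ✓; to r=2.2 gives 46.5 − 2.8×2.2 = 40.34 → no gain ✓.
Good (own payoff 46.5 − 8.4×2.2 = 28.02): to r=0 gives 29.8 → profitable ✗; to r=7.3 gives 76.6 − 8.4×7.3 = 15.28 → no gain ✓.
5 of the 6 constraints hold; not an equilibrium.

5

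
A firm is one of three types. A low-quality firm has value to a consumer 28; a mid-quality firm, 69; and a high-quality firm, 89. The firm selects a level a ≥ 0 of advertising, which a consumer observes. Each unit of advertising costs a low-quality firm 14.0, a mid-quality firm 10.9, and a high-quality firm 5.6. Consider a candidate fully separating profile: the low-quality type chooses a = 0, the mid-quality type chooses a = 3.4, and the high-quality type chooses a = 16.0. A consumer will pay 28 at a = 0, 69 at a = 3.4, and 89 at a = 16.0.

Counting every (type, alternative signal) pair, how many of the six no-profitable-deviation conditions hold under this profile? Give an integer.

4

Mid-quality (own payoff 69 − 10.9×3.4 = 31.94): to a=0 gives 28 → no gain ✓; to a=16.0 gives 89 − 10.9×16.0 = -85.4 → no gain ✓.
Low-quality (own payoff 28): to a=3.4 gives 69 − 14.0×3.4 = 21.4 → no gain ✓; to a=16.0 gives 89 − 14.0×16.0 = -135 → no gain ✓.
High-quality (own payoff 89 − 5.6×16.0 = -0.6): to a=0 gives 28 → profitable ✗; to a=3.4 gives 69 − 5.6×3.4 = 49.96 → profitable ✗.
4 of the 6 constraints hold; not an equilibrium.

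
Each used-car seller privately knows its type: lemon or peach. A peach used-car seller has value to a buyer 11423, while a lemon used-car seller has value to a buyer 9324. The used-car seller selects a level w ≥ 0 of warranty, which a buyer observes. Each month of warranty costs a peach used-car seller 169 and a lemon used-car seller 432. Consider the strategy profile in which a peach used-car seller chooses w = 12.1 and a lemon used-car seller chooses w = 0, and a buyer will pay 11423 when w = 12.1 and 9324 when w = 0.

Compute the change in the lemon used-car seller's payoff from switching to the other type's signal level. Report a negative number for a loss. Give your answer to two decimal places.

Playing w = 0 the lemon used-car seller receives 9324.
Deviating to w = 12.1 brings payment 11423 at cost 432 × 12.1 = 5227.2, netting 6195.8.
Gain from deviating: 6195.8 − 9324 = -3128.20.
The gain is negative, so the lemon type's incentive-compatibility constraint is satisfied.

-3128.20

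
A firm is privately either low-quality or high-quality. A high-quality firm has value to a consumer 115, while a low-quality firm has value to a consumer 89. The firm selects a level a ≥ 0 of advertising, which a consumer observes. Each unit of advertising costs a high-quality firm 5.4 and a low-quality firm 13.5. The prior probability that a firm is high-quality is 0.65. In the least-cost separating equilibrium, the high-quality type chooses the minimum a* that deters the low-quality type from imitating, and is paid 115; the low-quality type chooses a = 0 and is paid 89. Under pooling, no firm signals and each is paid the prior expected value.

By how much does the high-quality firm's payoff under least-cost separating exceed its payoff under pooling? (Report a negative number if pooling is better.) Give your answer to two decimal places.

-1.30

Least-cost separating signal: a* solves 89 = 115 − 13.5·a*, so a* = (115 − 89)/13.5 ≈ 1.9259.
High-quality type's separating payoff: 115 − 5.4 × a* = 115 − 5.4 × (115 − 89)/13.5 = 115 − 140.4/13.5 = 104.6.
Pooling payoff: 0.65 × 115 + 0.35 × 89 = 105.9.
Difference: 104.6 − 105.9 = -1.30.
The high-quality type would prefer the pooling outcome.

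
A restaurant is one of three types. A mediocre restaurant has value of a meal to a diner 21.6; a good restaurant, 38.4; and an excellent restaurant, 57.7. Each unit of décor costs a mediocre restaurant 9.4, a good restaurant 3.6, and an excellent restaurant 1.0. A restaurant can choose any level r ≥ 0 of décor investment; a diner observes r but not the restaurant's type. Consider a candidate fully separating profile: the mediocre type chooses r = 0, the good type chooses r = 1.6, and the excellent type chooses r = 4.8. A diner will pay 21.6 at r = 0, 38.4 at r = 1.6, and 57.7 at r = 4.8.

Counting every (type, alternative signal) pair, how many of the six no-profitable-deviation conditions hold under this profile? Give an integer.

Good (own payoff 38.4 − 3.6×1.6 = 32.64): to r=0 gives 21.6 → no gain ✓; to r=4.8 gives 57.7 − 3.6×4.8 = 40.42 → profitable ✗.
Mediocre (own payoff 21.6): to r=1.6 gives 38.4 − 9.4×1.6 = 23.36 → profitable ✗; to r=4.8 gives 57.7 − 9.4×4.8 = 12.58 → no gain ✓.
Excellent (own payoff 57.7 − 1.0×4.8 = 52.9): to r=0 gives 21.6 → no gain ✓; to r=1.6 gives 38.4 − 1.0×1.6 = 36.8 → no gain ✓.
4 of the 6 constraints hold; not an equilibrium.

4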